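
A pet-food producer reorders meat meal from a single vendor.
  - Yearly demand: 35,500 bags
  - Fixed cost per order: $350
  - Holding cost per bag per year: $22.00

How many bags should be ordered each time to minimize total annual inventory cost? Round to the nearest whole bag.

1,063 bags

EOQ = √(2DS/H) = √(2 × 35,500 × 350 / 22)
    = √(1,129,545.45) ≈ 1,062.80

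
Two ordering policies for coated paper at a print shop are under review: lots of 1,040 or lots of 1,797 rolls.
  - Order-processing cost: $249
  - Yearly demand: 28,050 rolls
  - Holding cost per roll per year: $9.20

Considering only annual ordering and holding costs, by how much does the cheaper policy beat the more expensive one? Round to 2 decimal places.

TC(Q) = (D/Q)S + (Q/2)H
TC(1,040) = (28,050/1,040)×249 + (1,040/2)×9.2 = $11,499.82
TC(1,797) = (28,050/1,797)×249 + (1,797/2)×9.2 = $12,152.93
Cheaper: Q = 1,040.  Difference = $653.11

$653.11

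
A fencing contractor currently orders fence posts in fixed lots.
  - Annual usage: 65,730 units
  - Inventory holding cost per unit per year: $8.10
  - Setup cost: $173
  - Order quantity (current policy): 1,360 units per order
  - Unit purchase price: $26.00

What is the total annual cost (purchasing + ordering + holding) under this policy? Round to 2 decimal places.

$1,722,849.24

Annual ordering cost = (D/Q)·S = (65,730/1,360) × 173 = $8,361.24
Annual holding cost  = (Q/2)·H = (1,360/2) × 8.1 = $5,508.00
Purchase cost = D·C = 65,730 × 26 = $1,708,980.00
Total = $8,361.24 + $5,508.00 + $1,708,980.00 = $1,722,849.24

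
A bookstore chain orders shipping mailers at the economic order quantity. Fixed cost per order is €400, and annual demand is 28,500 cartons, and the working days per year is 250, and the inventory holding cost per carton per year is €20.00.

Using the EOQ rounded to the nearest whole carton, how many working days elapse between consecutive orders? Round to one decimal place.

9.4 days

2DS/H = 2·28,500·400/20 = 1,140,000.00
EOQ = √1,140,000.00 ≈ 1,067.71 → Q = 1,068 cartons
Days between orders = 250 / (D/Q) = 250 / 26.685 ≈ 9.368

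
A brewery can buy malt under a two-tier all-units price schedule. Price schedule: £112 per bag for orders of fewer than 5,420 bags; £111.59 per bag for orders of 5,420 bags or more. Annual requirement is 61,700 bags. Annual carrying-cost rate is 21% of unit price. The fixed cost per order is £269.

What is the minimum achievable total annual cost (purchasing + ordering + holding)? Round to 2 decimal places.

£6,938,341.67

H₁ = 21%×£112 = £23.5200;  H₂ = 21%×£111.59 = £23.4339
EOQ₁ = √(2×61,700×269/23.5200) = 1,188.00  (< 5,420, feasible at tier 1)
EOQ₂ = √(2×61,700×269/23.4339) = 1,190.18  (< 5,420 → use Q = 5,420 at tier-2 price)
TC(tier 1 (EOQ₁), Q≈1,188.0) = £6,938,341.67
TC(tier 2, Q≈5,420.0) = £6,951,671.10
Minimum at tier 1 (EOQ₁): £6,938,341.67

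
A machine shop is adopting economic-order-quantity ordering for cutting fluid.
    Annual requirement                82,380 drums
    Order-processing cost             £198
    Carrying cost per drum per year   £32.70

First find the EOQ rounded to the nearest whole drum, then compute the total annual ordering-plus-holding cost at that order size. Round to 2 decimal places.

EOQ = √(2DS/H) = √(2 × 82,380 × 198 / 32.7)
    = √(997,629.36) ≈ 998.81 → Q = 999 drums
Annual ordering cost = (D/Q)·S = (82,380/999) × 198 = £16,327.57
Annual holding cost  = (Q/2)·H = (999/2) × 32.7 = £16,333.65
Total = £16,327.57 + £16,333.65 = £32,661.22

£32,661.22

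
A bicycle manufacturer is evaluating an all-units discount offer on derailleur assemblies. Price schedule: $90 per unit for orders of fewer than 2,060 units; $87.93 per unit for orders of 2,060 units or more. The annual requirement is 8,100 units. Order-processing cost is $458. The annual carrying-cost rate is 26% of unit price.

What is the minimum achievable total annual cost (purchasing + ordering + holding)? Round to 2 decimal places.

$737,581.53

H₁ = 26%×$90 = $23.4000;  H₂ = 26%×$87.93 = $22.8618
EOQ₁ = √(2×8,100×458/23.4000) = 563.10  (< 2,060, feasible at tier 1)
EOQ₂ = √(2×8,100×458/22.8618) = 569.69  (< 2,060 → use Q = 2,060 at tier-2 price)
TC(tier 1 (EOQ₁), Q≈563.1) = $742,176.44
TC(tier 2, Q≈2,060.0) = $737,581.53
Minimum at tier 2: $737,581.53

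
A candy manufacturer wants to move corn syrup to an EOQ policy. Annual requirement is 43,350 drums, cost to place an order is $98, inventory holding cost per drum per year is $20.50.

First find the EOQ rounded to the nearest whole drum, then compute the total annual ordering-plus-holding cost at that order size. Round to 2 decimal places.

$13,197.74

Optimal lot size Q* = (2 × 43,350 × $98 / $20.5)^½ ≈ 643.79 → Q = 644 drums
Ordering: D/Q × S = 43,350/644 × $98 = $6,596.74
Holding:  Q/2 × H = 644/2 × $20.5 = $6,601.00
Total = $6,596.74 + $6,601.00 = $13,197.74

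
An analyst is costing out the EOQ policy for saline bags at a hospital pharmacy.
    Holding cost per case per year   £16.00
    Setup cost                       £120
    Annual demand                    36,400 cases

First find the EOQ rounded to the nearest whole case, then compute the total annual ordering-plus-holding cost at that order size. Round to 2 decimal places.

Optimal lot size Q* = (2 × 36,400 × £120 / £16)^½ ≈ 738.92 → Q = 739 cases
Orders/yr = 36,400/739 = 49.256; ordering cost = 49.256 × £120 = £5,910.69
Average inventory = 739/2 = 369.5; holding cost = 369.5 × £16 = £5,912.00
Total = £5,910.69 + £5,912.00 = £11,822.69

£11,822.69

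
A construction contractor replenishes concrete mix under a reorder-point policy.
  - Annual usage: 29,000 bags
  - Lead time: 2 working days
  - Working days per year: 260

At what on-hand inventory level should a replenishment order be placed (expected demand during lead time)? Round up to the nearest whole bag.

224 bags

Daily demand d = 29,000 / 260 = 111.538 bags/day
Demand during lead time = 111.538 × 2 = 223.08
Reorder point = 223.08 → round up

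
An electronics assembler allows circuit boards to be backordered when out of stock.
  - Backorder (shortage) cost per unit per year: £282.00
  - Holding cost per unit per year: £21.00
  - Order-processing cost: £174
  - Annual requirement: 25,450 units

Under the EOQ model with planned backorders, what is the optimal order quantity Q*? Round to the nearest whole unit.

673 units

Basic EOQ = √(2·25,450·174/21) = 649.417
Backorder adjustment √((H+b)/b) = √((21+282)/282) = 1.0366
Q* = 649.417 × 1.0366 ≈ 673.16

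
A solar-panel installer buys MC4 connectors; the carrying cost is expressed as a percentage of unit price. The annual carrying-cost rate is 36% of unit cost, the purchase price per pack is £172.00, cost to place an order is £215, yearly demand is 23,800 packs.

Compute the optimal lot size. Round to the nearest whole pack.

H = i·C = 0.36 × £172 = £61.9200 per pack-year
Q* = √(2·D·S / H) = √(2·23,800·215 / 61.92) = √165,277.8 ≈ 406.54

407 packs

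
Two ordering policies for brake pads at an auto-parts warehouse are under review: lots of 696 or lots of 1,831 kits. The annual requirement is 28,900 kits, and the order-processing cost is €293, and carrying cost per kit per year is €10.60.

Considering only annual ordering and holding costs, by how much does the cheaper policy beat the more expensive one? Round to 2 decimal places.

TC(Q) = (D/Q)S + (Q/2)H
TC(696) = (28,900/696)×293 + (696/2)×10.6 = €15,855.04
TC(1,831) = (28,900/1,831)×293 + (1,831/2)×10.6 = €14,328.93
Lots of 1,831 are cheaper by €1,526.10.

€1,526.10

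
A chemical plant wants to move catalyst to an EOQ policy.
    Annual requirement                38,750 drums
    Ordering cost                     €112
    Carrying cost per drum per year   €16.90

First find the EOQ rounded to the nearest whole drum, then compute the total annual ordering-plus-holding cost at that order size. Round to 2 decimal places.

€12,111.65

Q* = √(2·D·S / H) = √(2·38,750·112 / 16.9) = √513,609.5 ≈ 716.67 → Q = 717 drums
Ordering: D/Q × S = 38,750/717 × €112 = €6,053.00
Holding:  Q/2 × H = 717/2 × €16.9 = €6,058.65
Total = €6,053.00 + €6,058.65 = €12,111.65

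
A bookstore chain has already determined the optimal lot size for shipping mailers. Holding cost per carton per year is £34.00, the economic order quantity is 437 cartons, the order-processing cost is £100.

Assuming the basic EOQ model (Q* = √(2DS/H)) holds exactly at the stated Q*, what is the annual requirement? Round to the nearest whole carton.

From Q* = √(2DS/H) ⇒ Q*² = 2DS/H.
D = Q²H / (2S) = 437² × 34 / (2 × 100) = 32,464.73

32,465 cartons per year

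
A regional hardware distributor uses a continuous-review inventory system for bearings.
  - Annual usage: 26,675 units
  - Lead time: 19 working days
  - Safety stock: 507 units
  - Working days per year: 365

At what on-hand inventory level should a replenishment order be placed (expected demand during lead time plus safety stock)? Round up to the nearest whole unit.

Daily demand d = 26,675 / 365 = 73.082 units/day
Demand during lead time = 73.082 × 19 = 1,388.56
Reorder point = 1,388.56 + 507 = 1,895.56 → round up

1,896 units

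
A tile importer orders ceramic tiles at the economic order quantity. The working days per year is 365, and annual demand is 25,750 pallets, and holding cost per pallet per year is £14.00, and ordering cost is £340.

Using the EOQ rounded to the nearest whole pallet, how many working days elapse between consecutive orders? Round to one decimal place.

2DS/H = 2·25,750·340/14 = 1,250,714.29
EOQ = √1,250,714.29 ≈ 1,118.35 → Q = 1,118 pallets
Cycle time = (working days × Q)/D = (365 × 1,118) / 25,750 = 15.847 days

15.8 days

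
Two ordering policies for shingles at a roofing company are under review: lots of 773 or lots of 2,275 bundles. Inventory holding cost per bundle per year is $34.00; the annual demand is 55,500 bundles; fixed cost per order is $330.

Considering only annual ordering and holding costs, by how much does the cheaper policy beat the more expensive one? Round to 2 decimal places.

TC(Q) = (D/Q)S + (Q/2)H
TC(773) = (55,500/773)×330 + (773/2)×34 = $36,834.40
TC(2,275) = (55,500/2,275)×330 + (2,275/2)×34 = $46,725.55
|ΔTC| = |$36,834.40 − $46,725.55| = $9,891.15

$9,891.15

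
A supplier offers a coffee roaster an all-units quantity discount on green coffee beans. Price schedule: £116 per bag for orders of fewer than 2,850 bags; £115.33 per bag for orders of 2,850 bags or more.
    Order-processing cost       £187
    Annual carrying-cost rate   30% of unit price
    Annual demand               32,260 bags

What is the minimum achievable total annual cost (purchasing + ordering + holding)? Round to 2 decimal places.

H₁ = 30%×£116 = £34.8000;  H₂ = 30%×£115.33 = £34.5990
EOQ₁ = √(2×32,260×187/34.8000) = 588.81  (< 2,850, feasible at tier 1)
EOQ₂ = √(2×32,260×187/34.5990) = 590.52  (< 2,850 → use Q = 2,850 at tier-2 price)
TC(tier 1 (EOQ₁), Q≈588.8) = £3,762,650.74
TC(tier 2, Q≈2,850.0) = £3,771,966.08
Minimum at tier 1 (EOQ₁): £3,762,650.74

£3,762,650.74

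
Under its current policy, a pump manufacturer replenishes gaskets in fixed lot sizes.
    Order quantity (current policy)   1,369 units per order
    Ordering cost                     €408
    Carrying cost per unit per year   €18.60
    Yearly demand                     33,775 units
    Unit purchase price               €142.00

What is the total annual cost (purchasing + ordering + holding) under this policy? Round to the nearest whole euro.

€4,818,848

Ordering: D/Q × S = 33,775/1,369 × €408 = €10,065.89
Holding:  Q/2 × H = 1,369/2 × €18.6 = €12,731.70
Purchase cost = D·C = 33,775 × 142 = €4,796,050.00
Total = €10,065.89 + €12,731.70 + €4,796,050.00 = €4,818,847.59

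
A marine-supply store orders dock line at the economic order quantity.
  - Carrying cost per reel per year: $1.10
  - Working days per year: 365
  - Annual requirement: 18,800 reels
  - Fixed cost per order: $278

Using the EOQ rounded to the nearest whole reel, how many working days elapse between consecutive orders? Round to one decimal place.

59.9 days

2DS/H = 2·18,800·278/1.1 = 9,502,545.45
EOQ = √9,502,545.45 ≈ 3,082.62 → Q = 3,083 reels
Days between orders = 365 / (D/Q) = 365 / 6.098 ≈ 59.856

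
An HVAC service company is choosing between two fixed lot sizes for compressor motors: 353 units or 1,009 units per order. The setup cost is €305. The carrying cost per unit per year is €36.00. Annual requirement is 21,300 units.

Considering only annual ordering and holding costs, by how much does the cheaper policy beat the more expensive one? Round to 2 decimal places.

For each Q, cost = (D/Q)·S + (Q/2)·H.
TC(353) = (21,300/353)×305 + (353/2)×36 = €24,757.68
TC(1,009) = (21,300/1,009)×305 + (1,009/2)×36 = €24,600.55
Cheaper: Q = 1,009.  Difference = €157.13

€157.13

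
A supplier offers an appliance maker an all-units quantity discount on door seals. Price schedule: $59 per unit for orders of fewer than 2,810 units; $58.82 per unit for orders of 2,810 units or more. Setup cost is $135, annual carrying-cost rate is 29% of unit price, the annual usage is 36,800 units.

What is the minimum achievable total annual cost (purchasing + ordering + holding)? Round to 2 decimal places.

H₁ = 29%×$59 = $17.1100;  H₂ = 29%×$58.82 = $17.0578
EOQ₁ = √(2×36,800×135/17.1100) = 762.05  (< 2,810, feasible at tier 1)
EOQ₂ = √(2×36,800×135/17.0578) = 763.21  (< 2,810 → use Q = 2,810 at tier-2 price)
TC(tier 1 (EOQ₁), Q≈762.0) = $2,184,238.60
TC(tier 2, Q≈2,810.0) = $2,190,310.18
Minimum at tier 1 (EOQ₁): $2,184,238.60

$2,184,238.60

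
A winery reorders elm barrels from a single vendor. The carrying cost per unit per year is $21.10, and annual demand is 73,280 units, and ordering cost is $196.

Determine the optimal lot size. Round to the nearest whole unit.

1,167 units

2DS/H = 2·73,280·196/21.1 = 1,361,410.43
EOQ = √1,361,410.43 ≈ 1,166.79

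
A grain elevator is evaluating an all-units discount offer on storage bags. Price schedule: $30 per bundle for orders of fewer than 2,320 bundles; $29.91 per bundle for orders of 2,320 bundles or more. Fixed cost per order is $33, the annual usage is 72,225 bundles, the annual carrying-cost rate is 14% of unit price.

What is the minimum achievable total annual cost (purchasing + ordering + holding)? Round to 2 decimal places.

H₁ = 14%×$30 = $4.2000;  H₂ = 14%×$29.91 = $4.1874
EOQ₁ = √(2×72,225×33/4.2000) = 1,065.35  (< 2,320, feasible at tier 1)
EOQ₂ = √(2×72,225×33/4.1874) = 1,066.95  (< 2,320 → use Q = 2,320 at tier-2 price)
TC(tier 1 (EOQ₁), Q≈1,065.3) = $2,171,224.46
TC(tier 2, Q≈2,320.0) = $2,166,134.47
Minimum at tier 2: $2,166,134.47

$2,166,134.47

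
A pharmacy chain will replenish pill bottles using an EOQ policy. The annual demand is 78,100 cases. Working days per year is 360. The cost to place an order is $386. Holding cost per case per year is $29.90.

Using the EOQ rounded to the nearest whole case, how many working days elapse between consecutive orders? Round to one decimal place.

6.5 days

Q* = √(2·D·S / H) = √(2·78,100·386 / 29.9) = √2,016,495.0 ≈ 1,420.03 → Q = 1,420 cases
Days between orders = 360 / (D/Q) = 360 / 55.000 ≈ 6.545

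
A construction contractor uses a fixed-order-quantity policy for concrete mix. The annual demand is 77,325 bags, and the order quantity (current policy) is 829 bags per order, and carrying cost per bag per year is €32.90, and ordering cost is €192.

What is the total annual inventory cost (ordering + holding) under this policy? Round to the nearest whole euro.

Orders/yr = 77,325/829 = 93.275; ordering cost = 93.275 × €192 = €17,908.81
Average inventory = 829/2 = 414.5; holding cost = 414.5 × €32.9 = €13,637.05
Total = €17,908.81 + €13,637.05 = €31,545.86

€31,546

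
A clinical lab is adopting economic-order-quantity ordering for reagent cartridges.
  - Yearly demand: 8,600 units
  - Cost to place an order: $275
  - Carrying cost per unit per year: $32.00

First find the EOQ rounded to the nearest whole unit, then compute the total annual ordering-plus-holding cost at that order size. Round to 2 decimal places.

EOQ = √(2DS/H) = √(2 × 8,600 × 275 / 32)
    = √(147,812.50) ≈ 384.46 → Q = 384 units
Annual ordering cost = (D/Q)·S = (8,600/384) × 275 = $6,158.85
Annual holding cost  = (Q/2)·H = (384/2) × 32 = $6,144.00
Total = $6,158.85 + $6,144.00 = $12,302.85

$12,302.85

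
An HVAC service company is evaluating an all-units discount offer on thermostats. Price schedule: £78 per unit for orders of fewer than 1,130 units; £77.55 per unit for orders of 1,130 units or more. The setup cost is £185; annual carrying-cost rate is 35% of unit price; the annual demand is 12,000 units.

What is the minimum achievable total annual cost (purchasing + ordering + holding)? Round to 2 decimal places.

£947,009.63

H₁ = 35%×£78 = £27.3000;  H₂ = 35%×£77.55 = £27.1425
EOQ₁ = √(2×12,000×185/27.3000) = 403.28  (< 1,130, feasible at tier 1)
EOQ₂ = √(2×12,000×185/27.1425) = 404.45  (< 1,130 → use Q = 1,130 at tier-2 price)
TC(tier 1 (EOQ₁), Q≈403.3) = £947,009.63
TC(tier 2, Q≈1,130.0) = £947,900.11
Minimum at tier 1 (EOQ₁): £947,009.63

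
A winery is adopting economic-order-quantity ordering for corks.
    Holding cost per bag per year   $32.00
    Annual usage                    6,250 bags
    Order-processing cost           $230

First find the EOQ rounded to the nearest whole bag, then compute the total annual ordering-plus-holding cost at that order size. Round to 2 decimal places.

$9,591.67

2DS/H = 2·6,250·230/32 = 89,843.75
EOQ = √89,843.75 ≈ 299.74 → Q = 300 bags
Annual ordering cost = (D/Q)·S = (6,250/300) × 230 = $4,791.67
Annual holding cost  = (Q/2)·H = (300/2) × 32 = $4,800.00
Total = $4,791.67 + $4,800.00 = $9,591.67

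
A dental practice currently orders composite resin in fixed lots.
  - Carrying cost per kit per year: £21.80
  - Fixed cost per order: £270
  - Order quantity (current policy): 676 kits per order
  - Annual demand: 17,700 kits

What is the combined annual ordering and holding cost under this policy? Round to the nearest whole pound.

Annual ordering cost = (D/Q)·S = (17,700/676) × 270 = £7,069.53
Annual holding cost  = (Q/2)·H = (676/2) × 21.8 = £7,368.40
Total = £7,069.53 + £7,368.40 = £14,437.93

£14,438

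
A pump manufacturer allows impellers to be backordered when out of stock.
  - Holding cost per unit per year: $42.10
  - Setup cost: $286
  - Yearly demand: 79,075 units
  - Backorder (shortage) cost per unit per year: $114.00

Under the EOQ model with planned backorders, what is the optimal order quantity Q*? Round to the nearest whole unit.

1,213 units

Basic EOQ = √(2·79,075·286/42.1) = 1,036.517
Backorder adjustment √((H+b)/b) = √((42.1+114)/114) = 1.1702
Q* = 1,036.517 × 1.1702 ≈ 1,212.90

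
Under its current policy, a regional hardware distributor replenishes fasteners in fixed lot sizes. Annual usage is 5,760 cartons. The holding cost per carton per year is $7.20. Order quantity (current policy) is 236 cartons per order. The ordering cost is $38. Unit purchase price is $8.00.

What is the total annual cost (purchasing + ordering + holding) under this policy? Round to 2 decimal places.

Ordering: D/Q × S = 5,760/236 × $38 = $927.46
Holding:  Q/2 × H = 236/2 × $7.2 = $849.60
Purchase cost = D·C = 5,760 × 8 = $46,080.00
Total = $927.46 + $849.60 + $46,080.00 = $47,857.06

$47,857.06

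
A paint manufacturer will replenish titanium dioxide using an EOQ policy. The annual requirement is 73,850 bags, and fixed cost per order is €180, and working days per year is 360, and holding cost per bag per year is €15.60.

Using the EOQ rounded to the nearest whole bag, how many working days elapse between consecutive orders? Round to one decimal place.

6.4 days

2DS/H = 2·73,850·180/15.6 = 1,704,230.77
EOQ = √1,704,230.77 ≈ 1,305.46 → Q = 1,305 bags
T = Q/D × 360 days = 1,305/73,850 × 360 = 6.362 days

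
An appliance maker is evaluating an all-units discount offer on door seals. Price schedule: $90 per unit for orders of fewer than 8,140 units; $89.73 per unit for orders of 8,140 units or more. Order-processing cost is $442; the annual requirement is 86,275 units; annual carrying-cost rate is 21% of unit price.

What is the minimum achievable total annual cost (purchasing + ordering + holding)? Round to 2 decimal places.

$7,802,716.41

H₁ = 21%×$90 = $18.9000;  H₂ = 21%×$89.73 = $18.8433
EOQ₁ = √(2×86,275×442/18.9000) = 2,008.80  (< 8,140, feasible at tier 1)
EOQ₂ = √(2×86,275×442/18.8433) = 2,011.82  (< 8,140 → use Q = 8,140 at tier-2 price)
TC(tier 1 (EOQ₁), Q≈2,008.8) = $7,802,716.41
TC(tier 2, Q≈8,140.0) = $7,822,832.69
Minimum at tier 1 (EOQ₁): $7,802,716.41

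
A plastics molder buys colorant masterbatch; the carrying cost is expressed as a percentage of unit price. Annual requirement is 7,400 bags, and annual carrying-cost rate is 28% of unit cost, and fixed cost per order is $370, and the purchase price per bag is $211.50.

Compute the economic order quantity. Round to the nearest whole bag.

304 bags

Holding cost per bag per year: H = 28% × $211.5 = $59.2200
Q* = √(2·D·S / H) = √(2·7,400·370 / 59.22) = √92,468.8 ≈ 304.09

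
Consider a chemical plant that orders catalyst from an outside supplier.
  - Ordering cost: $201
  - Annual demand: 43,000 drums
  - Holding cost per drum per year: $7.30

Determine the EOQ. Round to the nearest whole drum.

Q* = √(2·D·S / H) = √(2·43,000·201 / 7.3) = √2,367,945.2 ≈ 1,538.81

1,539 drums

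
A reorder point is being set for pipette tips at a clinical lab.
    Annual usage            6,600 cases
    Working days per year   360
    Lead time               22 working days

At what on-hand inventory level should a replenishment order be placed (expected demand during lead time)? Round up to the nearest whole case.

Daily demand d = 6,600 / 360 = 18.333 cases/day
Demand during lead time = 18.333 × 22 = 403.33
Reorder point = 403.33 → round up

404 cases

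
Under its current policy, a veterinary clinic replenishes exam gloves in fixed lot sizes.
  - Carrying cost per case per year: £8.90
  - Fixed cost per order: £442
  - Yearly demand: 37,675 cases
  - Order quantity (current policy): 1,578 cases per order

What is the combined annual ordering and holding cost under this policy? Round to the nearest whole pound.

Annual ordering cost = (D/Q)·S = (37,675/1,578) × 442 = £10,552.82
Annual holding cost  = (Q/2)·H = (1,578/2) × 8.9 = £7,022.10
Total = £10,552.82 + £7,022.10 = £17,574.92

£17,575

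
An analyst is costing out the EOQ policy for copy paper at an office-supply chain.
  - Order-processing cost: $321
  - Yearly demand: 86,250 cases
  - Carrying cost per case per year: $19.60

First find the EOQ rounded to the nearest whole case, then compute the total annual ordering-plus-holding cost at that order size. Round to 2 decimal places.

Q* = √(2·D·S / H) = √(2·86,250·321 / 19.6) = √2,825,127.6 ≈ 1,680.81 → Q = 1,681 cases
Orders/yr = 86,250/1,681 = 51.309; ordering cost = 51.309 × $321 = $16,470.11
Average inventory = 1,681/2 = 840.5; holding cost = 840.5 × $19.6 = $16,473.80
Total = $16,470.11 + $16,473.80 = $32,943.91

$32,943.91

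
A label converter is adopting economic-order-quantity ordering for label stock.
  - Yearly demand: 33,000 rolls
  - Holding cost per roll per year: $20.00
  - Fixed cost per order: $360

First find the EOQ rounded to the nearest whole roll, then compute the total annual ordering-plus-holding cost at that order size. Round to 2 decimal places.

EOQ = √(2DS/H) = √(2 × 33,000 × 360 / 20)
    = √(1,188,000.00) ≈ 1,089.95 → Q = 1,090 rolls
Orders/yr = 33,000/1,090 = 30.275; ordering cost = 30.275 × $360 = $10,899.08
Average inventory = 1,090/2 = 545; holding cost = 545 × $20 = $10,900.00
Total = $10,899.08 + $10,900.00 = $21,799.08

$21,799.08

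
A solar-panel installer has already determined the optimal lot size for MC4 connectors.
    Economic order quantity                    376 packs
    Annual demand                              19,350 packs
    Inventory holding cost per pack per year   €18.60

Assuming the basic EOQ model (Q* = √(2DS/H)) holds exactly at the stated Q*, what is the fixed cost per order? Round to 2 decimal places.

€67.95

Since Q* = (2DS/H)^½, squaring gives Q*²·H = 2DS.
S = Q²H / (2D) = 376² × 18.6 / (2 × 19,350) = 67.9482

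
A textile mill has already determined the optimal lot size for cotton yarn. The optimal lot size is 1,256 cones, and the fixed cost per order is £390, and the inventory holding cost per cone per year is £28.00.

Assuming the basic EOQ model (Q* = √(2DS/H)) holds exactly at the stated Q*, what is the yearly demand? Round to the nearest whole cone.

56,629 cones per year

Since Q* = (2DS/H)^½, squaring gives Q*²·H = 2DS.
D = Q²H / (2S) = 1,256² × 28 / (2 × 390) = 56,629.50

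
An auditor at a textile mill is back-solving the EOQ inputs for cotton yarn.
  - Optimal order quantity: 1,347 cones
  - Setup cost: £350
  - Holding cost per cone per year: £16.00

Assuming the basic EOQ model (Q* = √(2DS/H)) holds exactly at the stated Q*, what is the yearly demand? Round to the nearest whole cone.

Since Q* = (2DS/H)^½, squaring gives Q*²·H = 2DS.
D = Q²H / (2S) = 1,347² × 16 / (2 × 350) = 41,472.21

41,472 cones per year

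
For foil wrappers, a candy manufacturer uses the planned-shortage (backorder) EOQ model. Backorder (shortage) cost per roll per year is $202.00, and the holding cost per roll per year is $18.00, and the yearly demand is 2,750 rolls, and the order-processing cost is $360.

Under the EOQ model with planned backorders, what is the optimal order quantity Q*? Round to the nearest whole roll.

346 rolls

Q* = √(2DS/H) · √((H + b)/b)
   = √(2 × 2,750 × 360 / 18) · √((18 + 202) / 202)
   = 331.662 × 1.0436 ≈ 346.12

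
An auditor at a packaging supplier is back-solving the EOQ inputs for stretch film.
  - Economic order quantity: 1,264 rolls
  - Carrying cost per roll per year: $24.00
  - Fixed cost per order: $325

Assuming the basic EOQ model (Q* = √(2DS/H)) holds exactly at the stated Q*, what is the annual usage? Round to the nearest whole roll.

58,992 rolls per year

EOQ relation: Q² = 2DS/H, so rearrange for the unknown.
D = Q²H / (2S) = 1,264² × 24 / (2 × 325) = 58,991.85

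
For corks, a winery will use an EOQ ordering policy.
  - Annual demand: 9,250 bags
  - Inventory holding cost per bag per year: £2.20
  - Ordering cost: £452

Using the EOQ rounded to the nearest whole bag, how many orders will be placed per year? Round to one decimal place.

4.7 orders per year

Optimal lot size Q* = (2 × 9,250 × £452 / £2.2)^½ ≈ 1,949.59 → Q = 1,950
N = D/Q = 9,250/1,950 ≈ 4.744 orders/yr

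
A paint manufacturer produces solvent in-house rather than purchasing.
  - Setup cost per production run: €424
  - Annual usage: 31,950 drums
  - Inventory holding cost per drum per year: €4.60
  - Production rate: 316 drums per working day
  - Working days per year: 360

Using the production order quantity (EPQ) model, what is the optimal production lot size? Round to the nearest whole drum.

2,862 drums

Daily demand d = 31,950/360 = 88.750; p = 316; 1 − d/p = 0.71915
EPQ = √(2DS / (H(1 − d/p)))
    = √(2 × 31,950 × 424 / (4.6 × 0.71915)) ≈ 2,861.84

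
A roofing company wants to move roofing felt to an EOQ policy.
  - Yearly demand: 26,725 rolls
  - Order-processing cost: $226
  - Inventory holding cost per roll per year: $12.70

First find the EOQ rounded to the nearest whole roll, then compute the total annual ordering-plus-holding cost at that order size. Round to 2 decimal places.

$12,385.97

Optimal lot size Q* = (2 × 26,725 × $226 / $12.7)^½ ≈ 975.27 → Q = 975 rolls
Annual ordering cost = (D/Q)·S = (26,725/975) × 226 = $6,194.72
Annual holding cost  = (Q/2)·H = (975/2) × 12.7 = $6,191.25
Total = $6,194.72 + $6,191.25 = $12,385.97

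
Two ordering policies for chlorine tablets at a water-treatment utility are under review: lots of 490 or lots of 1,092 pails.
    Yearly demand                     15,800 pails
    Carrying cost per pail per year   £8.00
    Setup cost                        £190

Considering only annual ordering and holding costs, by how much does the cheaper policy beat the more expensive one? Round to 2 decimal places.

£969.45

TC(Q) = (D/Q)S + (Q/2)H
TC(490) = (15,800/490)×190 + (490/2)×8 = £8,086.53
TC(1,092) = (15,800/1,092)×190 + (1,092/2)×8 = £7,117.08
|ΔTC| = |£8,086.53 − £7,117.08| = £969.45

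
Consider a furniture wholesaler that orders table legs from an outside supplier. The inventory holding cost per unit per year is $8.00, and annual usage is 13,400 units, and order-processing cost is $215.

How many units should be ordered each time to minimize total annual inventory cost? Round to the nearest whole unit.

849 units

EOQ = √(2DS/H) = √(2 × 13,400 × 215 / 8)
    = √(720,250.00) ≈ 848.68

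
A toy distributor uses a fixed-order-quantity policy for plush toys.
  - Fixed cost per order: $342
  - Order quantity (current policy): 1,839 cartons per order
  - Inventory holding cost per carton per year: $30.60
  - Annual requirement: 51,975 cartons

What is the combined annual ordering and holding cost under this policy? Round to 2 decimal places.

$37,802.52

Annual ordering cost = (D/Q)·S = (51,975/1,839) × 342 = $9,665.82
Annual holding cost  = (Q/2)·H = (1,839/2) × 30.6 = $28,136.70
Total = $9,665.82 + $28,136.70 = $37,802.52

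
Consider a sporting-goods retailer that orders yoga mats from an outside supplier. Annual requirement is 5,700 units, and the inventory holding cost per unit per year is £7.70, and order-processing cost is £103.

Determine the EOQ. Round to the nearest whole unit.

391 units

EOQ = √(2DS/H) = √(2 × 5,700 × 103 / 7.7)
    = √(152,493.51) ≈ 390.50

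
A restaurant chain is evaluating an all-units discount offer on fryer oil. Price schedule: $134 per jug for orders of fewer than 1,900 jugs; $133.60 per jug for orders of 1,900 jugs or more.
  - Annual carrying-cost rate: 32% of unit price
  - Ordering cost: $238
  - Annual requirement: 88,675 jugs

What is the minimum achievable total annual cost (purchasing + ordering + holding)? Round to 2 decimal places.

$11,898,702.11

H₁ = 32%×$134 = $42.8800;  H₂ = 32%×$133.60 = $42.7520
EOQ₁ = √(2×88,675×238/42.8800) = 992.15  (< 1,900, feasible at tier 1)
EOQ₂ = √(2×88,675×238/42.7520) = 993.63  (< 1,900 → use Q = 1,900 at tier-2 price)
TC(tier 1 (EOQ₁), Q≈992.1) = $11,924,993.33
TC(tier 2, Q≈1,900.0) = $11,898,702.11
Minimum at tier 2: $11,898,702.11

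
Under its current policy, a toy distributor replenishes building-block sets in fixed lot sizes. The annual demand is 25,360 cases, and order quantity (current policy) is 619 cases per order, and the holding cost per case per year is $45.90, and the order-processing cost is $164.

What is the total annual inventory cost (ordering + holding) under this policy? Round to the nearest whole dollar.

$20,925

Ordering: D/Q × S = 25,360/619 × $164 = $6,718.97
Holding:  Q/2 × H = 619/2 × $45.9 = $14,206.05
Total = $6,718.97 + $14,206.05 = $20,925.02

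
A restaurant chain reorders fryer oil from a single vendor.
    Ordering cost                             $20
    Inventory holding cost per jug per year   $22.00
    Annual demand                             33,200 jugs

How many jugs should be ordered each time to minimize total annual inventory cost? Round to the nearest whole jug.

Q* = √(2·D·S / H) = √(2·33,200·20 / 22) = √60,363.6 ≈ 245.69

246 jugs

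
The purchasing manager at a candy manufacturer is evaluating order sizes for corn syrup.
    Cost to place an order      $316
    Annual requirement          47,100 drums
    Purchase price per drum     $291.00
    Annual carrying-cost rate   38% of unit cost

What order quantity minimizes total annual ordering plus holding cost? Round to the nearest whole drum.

519 drums

Holding cost per drum per year: H = 38% × $291 = $110.5800
Q* = √(2·D·S / H) = √(2·47,100·316 / 110.58) = √269,191.5 ≈ 518.84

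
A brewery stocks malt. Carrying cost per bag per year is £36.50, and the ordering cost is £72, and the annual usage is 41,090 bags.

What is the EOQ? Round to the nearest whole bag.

403 bags

2DS/H = 2·41,090·72/36.5 = 162,108.49
EOQ = √162,108.49 ≈ 402.63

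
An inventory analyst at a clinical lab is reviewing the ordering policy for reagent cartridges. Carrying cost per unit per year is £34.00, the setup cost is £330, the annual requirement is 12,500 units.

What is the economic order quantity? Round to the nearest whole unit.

EOQ = √(2DS/H) = √(2 × 12,500 × 330 / 34)
    = √(242,647.06) ≈ 492.59

493 units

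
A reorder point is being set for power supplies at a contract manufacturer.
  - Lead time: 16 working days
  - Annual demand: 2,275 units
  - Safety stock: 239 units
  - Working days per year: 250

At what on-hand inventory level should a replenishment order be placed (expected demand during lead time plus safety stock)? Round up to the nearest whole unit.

Daily demand d = 2,275 / 250 = 9.100 units/day
Demand during lead time = 9.100 × 16 = 145.60
Reorder point = 145.60 + 239 = 384.60 → round up

385 units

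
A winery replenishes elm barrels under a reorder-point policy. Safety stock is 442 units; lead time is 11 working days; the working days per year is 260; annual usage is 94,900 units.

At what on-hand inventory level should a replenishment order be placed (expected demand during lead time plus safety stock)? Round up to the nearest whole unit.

Daily demand d = 94,900 / 260 = 365.000 units/day
Demand during lead time = 365.000 × 11 = 4,015.00
Reorder point = 4,015.00 + 442 = 4,457.00 → round up

4,457 units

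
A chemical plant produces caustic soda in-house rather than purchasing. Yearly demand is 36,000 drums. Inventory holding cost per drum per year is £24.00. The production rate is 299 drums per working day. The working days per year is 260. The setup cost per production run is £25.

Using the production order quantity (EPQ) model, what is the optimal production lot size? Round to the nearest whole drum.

374 drums

Daily demand d = 36,000/260 = 138.462; p = 299; 1 − d/p = 0.53692
EPQ = √(2DS / (H(1 − d/p)))
    = √(2 × 36,000 × 25 / (24 × 0.53692)) ≈ 373.75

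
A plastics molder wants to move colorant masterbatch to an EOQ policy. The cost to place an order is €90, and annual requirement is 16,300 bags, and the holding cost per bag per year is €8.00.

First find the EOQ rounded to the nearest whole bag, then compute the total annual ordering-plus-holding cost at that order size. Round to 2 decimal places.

2DS/H = 2·16,300·90/8 = 366,750.00
EOQ = √366,750.00 ≈ 605.60 → Q = 606 bags
Orders/yr = 16,300/606 = 26.898; ordering cost = 26.898 × €90 = €2,420.79
Average inventory = 606/2 = 303; holding cost = 303 × €8 = €2,424.00
Total = €2,420.79 + €2,424.00 = €4,844.79

€4,844.79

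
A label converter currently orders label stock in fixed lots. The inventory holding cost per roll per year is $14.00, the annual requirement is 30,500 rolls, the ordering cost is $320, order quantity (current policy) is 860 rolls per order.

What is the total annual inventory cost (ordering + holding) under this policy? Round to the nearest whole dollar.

Ordering: D/Q × S = 30,500/860 × $320 = $11,348.84
Holding:  Q/2 × H = 860/2 × $14 = $6,020.00
Total = $11,348.84 + $6,020.00 = $17,368.84

$17,369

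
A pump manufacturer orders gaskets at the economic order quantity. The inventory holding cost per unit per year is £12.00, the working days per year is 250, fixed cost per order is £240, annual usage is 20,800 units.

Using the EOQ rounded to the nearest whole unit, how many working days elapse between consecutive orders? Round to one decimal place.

11.0 days

EOQ = √(2DS/H) = √(2 × 20,800 × 240 / 12)
    = √(832,000.00) ≈ 912.14 → Q = 912 units
Days between orders = 250 / (D/Q) = 250 / 22.807 ≈ 10.962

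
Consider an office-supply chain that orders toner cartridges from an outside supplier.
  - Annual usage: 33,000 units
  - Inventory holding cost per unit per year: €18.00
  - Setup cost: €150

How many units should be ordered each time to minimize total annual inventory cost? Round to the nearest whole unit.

742 units

Optimal lot size Q* = (2 × 33,000 × €150 / €18)^½ ≈ 741.62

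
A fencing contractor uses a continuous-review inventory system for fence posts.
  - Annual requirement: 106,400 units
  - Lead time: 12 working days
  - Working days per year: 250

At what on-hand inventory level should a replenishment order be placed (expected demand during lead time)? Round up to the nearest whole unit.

Daily demand d = 106,400 / 250 = 425.600 units/day
Demand during lead time = 425.600 × 12 = 5,107.20
Reorder point = 5,107.20 → round up

5,108 units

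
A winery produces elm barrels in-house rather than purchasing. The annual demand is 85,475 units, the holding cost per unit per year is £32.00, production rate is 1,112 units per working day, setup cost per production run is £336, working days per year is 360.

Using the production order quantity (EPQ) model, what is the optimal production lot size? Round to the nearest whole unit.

1,511 units

Daily demand d = 85,475/360 = 237.431; p = 1112; 1 − d/p = 0.78648
EPQ = √(2DS / (H(1 − d/p)))
    = √(2 × 85,475 × 336 / (32 × 0.78648)) ≈ 1,510.72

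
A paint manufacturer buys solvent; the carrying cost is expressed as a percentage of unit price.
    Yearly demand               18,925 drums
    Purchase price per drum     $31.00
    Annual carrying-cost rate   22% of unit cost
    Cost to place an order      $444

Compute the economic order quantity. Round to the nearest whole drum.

H = i·C = 0.22 × $31 = $6.8200 per drum-year
EOQ = √(2DS/H) = √(2 × 18,925 × 444 / 6.82)
    = √(2,464,134.90) ≈ 1,569.76

1,570 drums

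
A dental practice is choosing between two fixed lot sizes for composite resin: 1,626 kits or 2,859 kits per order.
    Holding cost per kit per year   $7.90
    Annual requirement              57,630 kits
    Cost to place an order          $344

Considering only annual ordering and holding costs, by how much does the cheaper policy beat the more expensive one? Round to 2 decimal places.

For each Q, cost = (D/Q)·S + (Q/2)·H.
TC(1,626) = (57,630/1,626)×344 + (1,626/2)×7.9 = $18,615.02
TC(2,859) = (57,630/2,859)×344 + (2,859/2)×7.9 = $18,227.19
Cheaper: Q = 2,859.  Difference = $387.83

$387.83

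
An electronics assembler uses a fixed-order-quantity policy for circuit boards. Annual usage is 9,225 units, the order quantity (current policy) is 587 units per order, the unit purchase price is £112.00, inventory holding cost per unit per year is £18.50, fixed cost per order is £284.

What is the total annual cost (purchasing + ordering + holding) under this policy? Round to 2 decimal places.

£1,043,092.95

Annual ordering cost = (D/Q)·S = (9,225/587) × 284 = £4,463.20
Annual holding cost  = (Q/2)·H = (587/2) × 18.5 = £5,429.75
Purchase cost = D·C = 9,225 × 112 = £1,033,200.00
Total = £4,463.20 + £5,429.75 + £1,033,200.00 = £1,043,092.95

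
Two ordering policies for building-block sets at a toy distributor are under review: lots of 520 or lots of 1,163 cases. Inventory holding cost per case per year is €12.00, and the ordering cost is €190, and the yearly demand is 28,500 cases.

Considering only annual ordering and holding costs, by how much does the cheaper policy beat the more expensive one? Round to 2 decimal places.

€1,899.40

TC(Q) = (D/Q)S + (Q/2)H
TC(520) = (28,500/520)×190 + (520/2)×12 = €13,533.46
TC(1,163) = (28,500/1,163)×190 + (1,163/2)×12 = €11,634.06
Cheaper: Q = 1,163.  Difference = €1,899.40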